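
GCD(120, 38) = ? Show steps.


120 = 3 * 38 + 6
38 = 6 * 6 + 2
6 = 3 * 2 + 0
GCD = 2


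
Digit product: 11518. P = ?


1 × 1 × 5 × 1 × 8 = 40


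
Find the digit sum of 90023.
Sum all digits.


9 + 0 + 0 + 2 + 3 = 14


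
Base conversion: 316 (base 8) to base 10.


316 (base 8) = 206 (decimal)
206 (decimal) = 206 (base 10)


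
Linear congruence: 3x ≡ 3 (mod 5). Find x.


GCD(3, 5) = 1, unique solution
a^(-1) mod 5 = 2
x = 2 * 3 mod 5 = 1

x ≡ 1 (mod 5)


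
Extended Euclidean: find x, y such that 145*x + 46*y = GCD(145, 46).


Tabular extended Euclidean (each row: r = 145*s + 46*t):
r=145, s=1, t=0
r=46, s=0, t=1
q=3: r=7, s=1, t=-3   [145*(1) + 46*(-3) = 7]
q=6: r=4, s=-6, t=19   [145*(-6) + 46*(19) = 4]
q=1: r=3, s=7, t=-22   [145*(7) + 46*(-22) = 3]
q=1: r=1, s=-13, t=41   [145*(-13) + 46*(41) = 1]
q=3: r=0, s=46, t=-145   [145*(46) + 46*(-145) = 0]
GCD = 1; from the row with r=1: x=-13, y=41
Check: 145*(-13) + 46*(41) = -1885 + 1886 = 1

GCD = 1, x = -13, y = 41


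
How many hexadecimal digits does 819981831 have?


819981831 in base 16 = 30DFEE07
Number of digits = 8

8 digits (base 16)


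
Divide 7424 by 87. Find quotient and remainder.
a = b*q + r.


7424 = 87 * 85 + 29
Check: 7395 + 29 = 7424

q = 85, r = 29


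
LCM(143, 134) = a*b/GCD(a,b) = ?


GCD(143, 134) = 1
LCM = 143*134/1 = 19162/1 = 19162

LCM = 19162


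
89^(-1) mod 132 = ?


Use the extended Euclidean algorithm on (132, 89); each row r = 132*s + 89*t:
r=132, s=1, t=0
r=89, s=0, t=1
q=1: r=43, s=1, t=-1   [132*(1) + 89*(-1) = 43]
q=2: r=3, s=-2, t=3   [132*(-2) + 89*(3) = 3]
q=14: r=1, s=29, t=-43   [132*(29) + 89*(-43) = 1]
q=3: r=0, s=-89, t=132   [132*(-89) + 89*(132) = 0]
GCD = 1 with t = -43, so 89*(-43) ≡ 1 (mod 132)
Inverse = -43 mod 132 = 89
Check: 89 * 89 = 7921 ≡ 1 (mod 132)

89^(-1) ≡ 89 (mod 132)


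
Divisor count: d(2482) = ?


2482 = 2^1 × 17^1 × 73^1
d(2482) = (1+1) × (1+1) × (1+1) = 8

8 divisors


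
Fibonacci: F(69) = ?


Sequence: 1, 1, 2, 3, 5, 8, 13, 21, 34, 55, 89, 144, 233, 377, 610, 987, 1597, 2584, 4181, 6765, 10946, 17711, 28657, 46368, 75025, 121393, 196418, 317811, 514229, 832040, 1346269, 2178309, 3524578, 5702887, 9227465, 14930352, 24157817, 39088169, 63245986, 102334155, 165580141, 267914296, 433494437, 701408733, 1134903170, 1836311903, 2971215073, 4807526976, 7778742049, 12586269025, 20365011074, 32951280099, 53316291173, 86267571272, 139583862445, 225851433717, 365435296162, 591286729879, 956722026041, 1548008755920, 2504730781961, 4052739537881, 6557470319842, 10610209857723, 17167680177565, 27777890035288, 44945570212853, 72723460248141, 117669030460994
F(69) = 117669030460994


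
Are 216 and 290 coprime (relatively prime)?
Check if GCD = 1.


Euclidean algorithm:
290 = 1 * 216 + 74
216 = 2 * 74 + 68
74 = 1 * 68 + 6
68 = 11 * 6 + 2
6 = 3 * 2 + 0
GCD(216, 290) = 2

No, not coprime (GCD = 2)


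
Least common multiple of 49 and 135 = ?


GCD(49, 135) = 1
LCM = 49*135/1 = 6615/1 = 6615

LCM = 6615


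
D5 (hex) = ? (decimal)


D5 (base 16) = 213 (decimal)
213 (decimal) = 213 (base 10)


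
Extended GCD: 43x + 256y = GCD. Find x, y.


Tabular extended Euclidean (each row: r = 43*s + 256*t):
r=43, s=1, t=0
r=256, s=0, t=1
q=0: r=43, s=1, t=0   [43*(1) + 256*(0) = 43]
q=5: r=41, s=-5, t=1   [43*(-5) + 256*(1) = 41]
q=1: r=2, s=6, t=-1   [43*(6) + 256*(-1) = 2]
q=20: r=1, s=-125, t=21   [43*(-125) + 256*(21) = 1]
q=2: r=0, s=256, t=-43   [43*(256) + 256*(-43) = 0]
GCD = 1; from the row with r=1: x=-125, y=21
Check: 43*(-125) + 256*(21) = -5375 + 5376 = 1

GCD = 1, x = -125, y = 21


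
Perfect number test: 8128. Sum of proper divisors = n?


Proper divisors of 8128: 1, 2, 4, 8, 16, 32, 64, 127, 254, 508, 1016, 2032, 4064
Sum = 1 + 2 + 4 + 8 + 16 + 32 + 64 + 127 + 254 + 508 + 1016 + 2032 + 4064 = 8128

Yes, 8128 is perfect (8128 = 8128)


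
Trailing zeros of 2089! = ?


floor(2089/5) = 417
floor(2089/25) = 83
floor(2089/125) = 16
floor(2089/625) = 3
Total = 519

519 trailing zeros


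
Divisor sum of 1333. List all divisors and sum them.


Divisors of 1333: 1, 31, 43, 1333
Sum = 1 + 31 + 43 + 1333 = 1408

σ(1333) = 1408


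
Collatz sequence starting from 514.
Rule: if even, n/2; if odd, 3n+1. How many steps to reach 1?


514 → 257 → 772 → 386 → 193 → 580 → 290 → 145 → 436 → 218 → 109 → 328 → 164 → 82 → 41 → 124 → 62 → 31 → 94 → 47 → 142 → 71 → 214 → 107 → 322 → 161 → 484 → 242 → 121 → 364 → 182 → 91 → 274 → 137 → 412 → 206 → 103 → 310 → 155 → 466 → 233 → 700 → 350 → 175 → 526 → 263 → 790 → 395 → 1186 → 593 → 1780 → 890 → 445 → 1336 → 668 → 334 → 167 → 502 → 251 → 754 → 377 → 1132 → 566 → 283 → 850 → 425 → 1276 → 638 → 319 → 958 → 479 → 1438 → 719 → 2158 → 1079 → 3238 → 1619 → 4858 → 2429 → 7288 → 3644 → 1822 → 911 → 2734 → 1367 → 4102 → 2051 → 6154 → 3077 → 9232 → 4616 → 2308 → 1154 → 577 → 1732 → 866 → 433 → 1300 → 650 → 325 → 976 → 488 → 244 → 122 → 61 → 184 → 92 → 46 → 23 → 70 → 35 → 106 → 53 → 160 → 80 → 40 → 20 → 10 → 5 → 16 → 8 → 4 → 2 → 1
Total steps = 123

123 steps


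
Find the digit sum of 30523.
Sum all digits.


3 + 0 + 5 + 2 + 3 = 13


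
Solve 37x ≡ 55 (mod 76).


GCD(37, 76) = 1, unique solution
a^(-1) mod 76 = 37
x = 37 * 55 mod 76 = 59

x ≡ 59 (mod 76)


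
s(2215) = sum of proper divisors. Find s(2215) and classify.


Proper divisors: 1, 5, 443
Sum = 1 + 5 + 443 = 449
449 < 2215 → deficient

s(2215) = 449 (deficient)


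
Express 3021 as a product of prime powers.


3021 / 3 = 1007
1007 / 19 = 53
53 / 53 = 1
3021 = 3 × 19 × 53


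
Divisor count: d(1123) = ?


1123 = 1123^1
d(1123) = (1+1) = 2

2 divisors


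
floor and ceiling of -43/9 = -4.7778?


-43/9 = -4.7778
floor = -5
ceil = -4

floor = -5, ceil = -4


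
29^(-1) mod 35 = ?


Use the extended Euclidean algorithm on (35, 29); each row r = 35*s + 29*t:
r=35, s=1, t=0
r=29, s=0, t=1
q=1: r=6, s=1, t=-1   [35*(1) + 29*(-1) = 6]
q=4: r=5, s=-4, t=5   [35*(-4) + 29*(5) = 5]
q=1: r=1, s=5, t=-6   [35*(5) + 29*(-6) = 1]
q=5: r=0, s=-29, t=35   [35*(-29) + 29*(35) = 0]
GCD = 1 with t = -6, so 29*(-6) ≡ 1 (mod 35)
Inverse = -6 mod 35 = 29
Check: 29 * 29 = 841 ≡ 1 (mod 35)

29^(-1) ≡ 29 (mod 35)


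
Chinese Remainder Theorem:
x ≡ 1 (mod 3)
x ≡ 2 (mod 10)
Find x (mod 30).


M = 3*10 = 30
M1 = M/3 = 10, M2 = M/10 = 3
M1^(-1) mod 3 = 1, M2^(-1) mod 10 = 7
x = 1*10*1 + 2*3*7 = 52
52 mod 30 = 22
Check: 22 mod 3 = 1 ✓, 22 mod 10 = 2 ✓

x ≡ 22 (mod 30)


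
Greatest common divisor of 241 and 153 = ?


241 = 1 * 153 + 88
153 = 1 * 88 + 65
88 = 1 * 65 + 23
65 = 2 * 23 + 19
23 = 1 * 19 + 4
19 = 4 * 4 + 3
4 = 1 * 3 + 1
3 = 3 * 1 + 0
GCD = 1


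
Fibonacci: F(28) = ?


Sequence: 1, 1, 2, 3, 5, 8, 13, 21, 34, 55, 89, 144, 233, 377, 610, 987, 1597, 2584, 4181, 6765, 10946, 17711, 28657, 46368, 75025, 121393, 196418, 317811
F(28) = 317811


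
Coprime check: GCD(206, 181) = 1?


Euclidean algorithm:
206 = 1 * 181 + 25
181 = 7 * 25 + 6
25 = 4 * 6 + 1
6 = 6 * 1 + 0
GCD(206, 181) = 1

Yes, coprime (GCD = 1)


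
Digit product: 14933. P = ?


1 × 4 × 9 × 3 × 3 = 324


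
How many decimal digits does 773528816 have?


773528816 has 9 digits in base 10
floor(log10(773528816)) + 1 = floor(8.8885) + 1 = 9

9 digits (base 10)


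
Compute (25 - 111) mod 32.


25 - 111 = -86
-86 mod 32 = 10


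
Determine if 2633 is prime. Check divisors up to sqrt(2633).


Check divisors up to sqrt(2633) = 51.3128
No divisors found.
2633 is prime.

Yes, 2633 is prime


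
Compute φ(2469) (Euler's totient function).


2469 = 3 × 823
Prime factors: 3, 823
φ(2469) = 2469 × (1-1/3) × (1-1/823)
= 2469 × 2/3 × 822/823 = 1644

φ(2469) = 1644


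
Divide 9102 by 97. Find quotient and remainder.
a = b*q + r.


9102 = 97 * 93 + 81
Check: 9021 + 81 = 9102

q = 93, r = 81


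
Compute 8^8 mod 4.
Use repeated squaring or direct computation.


8^1 mod 4 = 0
8^2 mod 4 = 0
8^3 mod 4 = 0
8^4 mod 4 = 0
8^5 mod 4 = 0
8^6 mod 4 = 0
8^7 mod 4 = 0
8^8 mod 4 = 0


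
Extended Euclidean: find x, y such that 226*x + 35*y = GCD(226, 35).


Tabular extended Euclidean (each row: r = 226*s + 35*t):
r=226, s=1, t=0
r=35, s=0, t=1
q=6: r=16, s=1, t=-6   [226*(1) + 35*(-6) = 16]
q=2: r=3, s=-2, t=13   [226*(-2) + 35*(13) = 3]
q=5: r=1, s=11, t=-71   [226*(11) + 35*(-71) = 1]
q=3: r=0, s=-35, t=226   [226*(-35) + 35*(226) = 0]
GCD = 1; from the row with r=1: x=11, y=-71
Check: 226*(11) + 35*(-71) = 2486 - 2485 = 1

GCD = 1, x = 11, y = -71


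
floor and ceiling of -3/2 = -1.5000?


-3/2 = -1.5000
floor = -2
ceil = -1

floor = -2, ceil = -1


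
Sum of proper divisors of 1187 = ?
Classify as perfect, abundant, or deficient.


Proper divisors: 1
Sum = 1 = 1
1 < 1187 → deficient

s(1187) = 1 (deficient)


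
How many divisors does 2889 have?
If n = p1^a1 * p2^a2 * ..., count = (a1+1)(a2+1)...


2889 = 3^3 × 107^1
d(2889) = (3+1) × (1+1) = 8

8 divisors


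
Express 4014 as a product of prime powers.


4014 / 2 = 2007
2007 / 3 = 669
669 / 3 = 223
223 / 223 = 1
4014 = 2 × 3^2 × 223


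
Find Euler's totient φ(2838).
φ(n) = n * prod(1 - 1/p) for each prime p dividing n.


2838 = 2 × 3 × 11 × 43
Prime factors: 2, 3, 11, 43
φ(2838) = 2838 × (1-1/2) × (1-1/3) × (1-1/11) × (1-1/43)
= 2838 × 1/2 × 2/3 × 10/11 × 42/43 = 840

φ(2838) = 840


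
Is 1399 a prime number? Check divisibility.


Check divisors up to sqrt(1399) = 37.4032
No divisors found.
1399 is prime.

Yes, 1399 is prime


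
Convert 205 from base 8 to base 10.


205 (base 8) = 133 (decimal)
133 (decimal) = 133 (base 10)


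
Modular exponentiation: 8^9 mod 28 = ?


8^1 mod 28 = 8
8^2 mod 28 = 8
8^3 mod 28 = 8
8^4 mod 28 = 8
8^5 mod 28 = 8
8^6 mod 28 = 8
8^7 mod 28 = 8
8^8 mod 28 = 8
8^9 mod 28 = 8


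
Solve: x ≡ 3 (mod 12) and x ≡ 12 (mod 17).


M = 12*17 = 204
M1 = M/12 = 17, M2 = M/17 = 12
M1^(-1) mod 12 = 5, M2^(-1) mod 17 = 10
x = 3*17*5 + 12*12*10 = 1695
1695 mod 204 = 63
Check: 63 mod 12 = 3 ✓, 63 mod 17 = 12 ✓

x ≡ 63 (mod 204)


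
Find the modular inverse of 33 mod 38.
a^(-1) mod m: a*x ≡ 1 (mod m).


Use the extended Euclidean algorithm on (38, 33); each row r = 38*s + 33*t:
r=38, s=1, t=0
r=33, s=0, t=1
q=1: r=5, s=1, t=-1   [38*(1) + 33*(-1) = 5]
q=6: r=3, s=-6, t=7   [38*(-6) + 33*(7) = 3]
q=1: r=2, s=7, t=-8   [38*(7) + 33*(-8) = 2]
q=1: r=1, s=-13, t=15   [38*(-13) + 33*(15) = 1]
q=2: r=0, s=33, t=-38   [38*(33) + 33*(-38) = 0]
GCD = 1 with t = 15, so 33*(15) ≡ 1 (mod 38)
Inverse = 15 mod 38 = 15
Check: 33 * 15 = 495 ≡ 1 (mod 38)

33^(-1) ≡ 15 (mod 38)


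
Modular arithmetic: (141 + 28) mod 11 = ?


141 + 28 = 169
169 mod 11 = 4


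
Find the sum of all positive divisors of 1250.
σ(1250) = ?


Divisors of 1250: 1, 2, 5, 10, 25, 50, 125, 250, 625, 1250
Sum = 1 + 2 + 5 + 10 + 25 + 50 + 125 + 250 + 625 + 1250 = 2343

σ(1250) = 2343


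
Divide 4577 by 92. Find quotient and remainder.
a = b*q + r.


4577 = 92 * 49 + 69
Check: 4508 + 69 = 4577

q = 49, r = 69


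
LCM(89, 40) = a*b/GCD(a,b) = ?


GCD(89, 40) = 1
LCM = 89*40/1 = 3560/1 = 3560

LCM = 3560


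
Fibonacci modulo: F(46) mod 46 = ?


F(k) mod 46 for k=1..46:
1, 1, 2, 3, 5, 8, 13, 21, 34, 9, 43, 6, 3, 9, 12, 21, 33, 8, 41, 3, 44, 1, 45, 0, 45, 45, 44, 43, 41, 38, 33, 25, 12, 37, 3, 40, 43, 37, 34, 25, 13, 38, 5, 43, 2, 45
F(46) mod 46 = 45


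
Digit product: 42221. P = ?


4 × 2 × 2 × 2 × 1 = 32


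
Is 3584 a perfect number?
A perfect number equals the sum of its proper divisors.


Proper divisors of 3584: 1, 2, 4, 7, 8, 14, 16, 28, 32, 56, 64, 112, 128, 224, 256, 448, 512, 896, 1792
Sum = 1 + 2 + 4 + 7 + 8 + 14 + 16 + 28 + 32 + 56 + 64 + 112 + 128 + 224 + 256 + 448 + 512 + 896 + 1792 = 4600

No, 3584 is not perfect (4600 ≠ 3584)


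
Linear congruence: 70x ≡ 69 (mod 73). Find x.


GCD(70, 73) = 1, unique solution
a^(-1) mod 73 = 24
x = 24 * 69 mod 73 = 50

x ≡ 50 (mod 73)


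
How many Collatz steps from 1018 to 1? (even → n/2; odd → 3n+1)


1018 → 509 → 1528 → 764 → 382 → 191 → 574 → 287 → 862 → 431 → 1294 → 647 → 1942 → 971 → 2914 → 1457 → 4372 → 2186 → 1093 → 3280 → 1640 → 820 → 410 → 205 → 616 → 308 → 154 → 77 → 232 → 116 → 58 → 29 → 88 → 44 → 22 → 11 → 34 → 17 → 52 → 26 → 13 → 40 → 20 → 10 → 5 → 16 → 8 → 4 → 2 → 1
Total steps = 49

49 steps


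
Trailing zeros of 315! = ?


floor(315/5) = 63
floor(315/25) = 12
floor(315/125) = 2
Total = 77

77 trailing zeros


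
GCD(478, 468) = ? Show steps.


478 = 1 * 468 + 10
468 = 46 * 10 + 8
10 = 1 * 8 + 2
8 = 4 * 2 + 0
GCD = 2


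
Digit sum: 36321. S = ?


3 + 6 + 3 + 2 + 1 = 15


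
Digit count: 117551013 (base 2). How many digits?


117551013 in base 2 = 111000000011010111110100101
Number of digits = 27

27 digits (base 2)


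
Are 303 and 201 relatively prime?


Euclidean algorithm:
303 = 1 * 201 + 102
201 = 1 * 102 + 99
102 = 1 * 99 + 3
99 = 33 * 3 + 0
GCD(303, 201) = 3

No, not coprime (GCD = 3)


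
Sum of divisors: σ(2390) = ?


Divisors of 2390: 1, 2, 5, 10, 239, 478, 1195, 2390
Sum = 1 + 2 + 5 + 10 + 239 + 478 + 1195 + 2390 = 4320

σ(2390) = 4320


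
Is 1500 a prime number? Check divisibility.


1500 / 2 = 750 (exact division)
1500 is NOT prime.

No, 1500 is not prime


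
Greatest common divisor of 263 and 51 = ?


263 = 5 * 51 + 8
51 = 6 * 8 + 3
8 = 2 * 3 + 2
3 = 1 * 2 + 1
2 = 2 * 1 + 0
GCD = 1


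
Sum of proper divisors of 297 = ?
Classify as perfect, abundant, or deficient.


Proper divisors: 1, 3, 9, 11, 27, 33, 99
Sum = 1 + 3 + 9 + 11 + 27 + 33 + 99 = 183
183 < 297 → deficient

s(297) = 183 (deficient)


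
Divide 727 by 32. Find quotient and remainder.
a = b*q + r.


727 = 32 * 22 + 23
Check: 704 + 23 = 727

q = 22, r = 23


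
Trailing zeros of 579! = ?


floor(579/5) = 115
floor(579/25) = 23
floor(579/125) = 4
Total = 142

142 trailing zeros


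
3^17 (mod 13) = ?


3^1 mod 13 = 3
3^2 mod 13 = 9
3^3 mod 13 = 1
3^4 mod 13 = 3
3^5 mod 13 = 9
3^6 mod 13 = 1
3^7 mod 13 = 3
3^8 mod 13 = 9
3^9 mod 13 = 1
3^10 mod 13 = 3
3^11 mod 13 = 9
3^12 mod 13 = 1
3^13 mod 13 = 3
3^14 mod 13 = 9
3^15 mod 13 = 1
3^16 mod 13 = 3
3^17 mod 13 = 9


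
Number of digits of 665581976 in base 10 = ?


665581976 has 9 digits in base 10
floor(log10(665581976)) + 1 = floor(8.8232) + 1 = 9

9 digits (base 10)


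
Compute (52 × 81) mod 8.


52 × 81 = 4212
4212 mod 8 = 4


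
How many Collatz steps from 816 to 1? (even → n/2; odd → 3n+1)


816 → 408 → 204 → 102 → 51 → 154 → 77 → 232 → 116 → 58 → 29 → 88 → 44 → 22 → 11 → 34 → 17 → 52 → 26 → 13 → 40 → 20 → 10 → 5 → 16 → 8 → 4 → 2 → 1
Total steps = 28

28 steps


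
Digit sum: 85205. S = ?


8 + 5 + 2 + 0 + 5 = 20


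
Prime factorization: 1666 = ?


1666 / 2 = 833
833 / 7 = 119
119 / 7 = 17
17 / 17 = 1
1666 = 2 × 7^2 × 17


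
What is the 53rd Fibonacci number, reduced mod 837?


F(k) mod 837 for k=1..53:
1, 1, 2, 3, 5, 8, 13, 21, 34, 55, 89, 144, 233, 377, 610, 150, 760, 73, 833, 69, 65, 134, 199, 333, 532, 28, 560, 588, 311, 62, 373, 435, 808, 406, 377, 783, 323, 269, 592, 24, 616, 640, 419, 222, 641, 26, 667, 693, 523, 379, 65, 444, 509
F(53) mod 837 = 509


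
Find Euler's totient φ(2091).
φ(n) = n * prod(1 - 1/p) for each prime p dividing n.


2091 = 3 × 17 × 41
Prime factors: 3, 17, 41
φ(2091) = 2091 × (1-1/3) × (1-1/17) × (1-1/41)
= 2091 × 2/3 × 16/17 × 40/41 = 1280

φ(2091) = 1280


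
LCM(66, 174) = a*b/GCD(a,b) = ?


GCD(66, 174) = 6
LCM = 66*174/6 = 11484/6 = 1914

LCM = 1914


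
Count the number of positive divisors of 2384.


2384 = 2^4 × 149^1
d(2384) = (4+1) × (1+1) = 10

10 divisors


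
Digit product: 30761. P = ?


3 × 0 × 7 × 6 × 1 = 0


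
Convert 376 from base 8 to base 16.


376 (base 8) = 254 (decimal)
254 (decimal) = FE (base 16)


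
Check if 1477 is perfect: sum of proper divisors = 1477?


Proper divisors of 1477: 1, 7, 211
Sum = 1 + 7 + 211 = 219

No, 1477 is not perfect (219 ≠ 1477)


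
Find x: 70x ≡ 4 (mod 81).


GCD(70, 81) = 1, unique solution
a^(-1) mod 81 = 22
x = 22 * 4 mod 81 = 7

x ≡ 7 (mod 81)


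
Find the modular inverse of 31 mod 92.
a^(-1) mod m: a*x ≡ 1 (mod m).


Use the extended Euclidean algorithm on (92, 31); each row r = 92*s + 31*t:
r=92, s=1, t=0
r=31, s=0, t=1
q=2: r=30, s=1, t=-2   [92*(1) + 31*(-2) = 30]
q=1: r=1, s=-1, t=3   [92*(-1) + 31*(3) = 1]
q=30: r=0, s=31, t=-92   [92*(31) + 31*(-92) = 0]
GCD = 1 with t = 3, so 31*(3) ≡ 1 (mod 92)
Inverse = 3 mod 92 = 3
Check: 31 * 3 = 93 ≡ 1 (mod 92)

31^(-1) ≡ 3 (mod 92)


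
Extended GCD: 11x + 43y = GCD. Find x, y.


Tabular extended Euclidean (each row: r = 11*s + 43*t):
r=11, s=1, t=0
r=43, s=0, t=1
q=0: r=11, s=1, t=0   [11*(1) + 43*(0) = 11]
q=3: r=10, s=-3, t=1   [11*(-3) + 43*(1) = 10]
q=1: r=1, s=4, t=-1   [11*(4) + 43*(-1) = 1]
q=10: r=0, s=-43, t=11   [11*(-43) + 43*(11) = 0]
GCD = 1; from the row with r=1: x=4, y=-1
Check: 11*(4) + 43*(-1) = 44 - 43 = 1

GCD = 1, x = 4, y = -1


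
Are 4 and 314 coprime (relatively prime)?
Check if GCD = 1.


Euclidean algorithm:
314 = 78 * 4 + 2
4 = 2 * 2 + 0
GCD(4, 314) = 2

No, not coprime (GCD = 2)


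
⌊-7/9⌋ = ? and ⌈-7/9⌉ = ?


-7/9 = -0.7778
floor = -1
ceil = 0

floor = -1, ceil = 0


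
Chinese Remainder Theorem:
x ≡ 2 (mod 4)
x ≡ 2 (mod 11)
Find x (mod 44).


M = 4*11 = 44
M1 = M/4 = 11, M2 = M/11 = 4
M1^(-1) mod 4 = 3, M2^(-1) mod 11 = 3
x = 2*11*3 + 2*4*3 = 90
90 mod 44 = 2
Check: 2 mod 4 = 2 ✓, 2 mod 11 = 2 ✓

x ≡ 2 (mod 44)


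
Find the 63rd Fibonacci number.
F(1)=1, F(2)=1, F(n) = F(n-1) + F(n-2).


Sequence: 1, 1, 2, 3, 5, 8, 13, 21, 34, 55, 89, 144, 233, 377, 610, 987, 1597, 2584, 4181, 6765, 10946, 17711, 28657, 46368, 75025, 121393, 196418, 317811, 514229, 832040, 1346269, 2178309, 3524578, 5702887, 9227465, 14930352, 24157817, 39088169, 63245986, 102334155, 165580141, 267914296, 433494437, 701408733, 1134903170, 1836311903, 2971215073, 4807526976, 7778742049, 12586269025, 20365011074, 32951280099, 53316291173, 86267571272, 139583862445, 225851433717, 365435296162, 591286729879, 956722026041, 1548008755920, 2504730781961, 4052739537881, 6557470319842
F(63) = 6557470319842


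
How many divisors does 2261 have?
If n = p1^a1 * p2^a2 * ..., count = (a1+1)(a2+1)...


2261 = 7^1 × 17^1 × 19^1
d(2261) = (1+1) × (1+1) × (1+1) = 8

8 divisors


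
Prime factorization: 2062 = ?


2062 / 2 = 1031
1031 / 1031 = 1
2062 = 2 × 1031


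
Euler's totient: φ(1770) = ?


1770 = 2 × 3 × 5 × 59
Prime factors: 2, 3, 5, 59
φ(1770) = 1770 × (1-1/2) × (1-1/3) × (1-1/5) × (1-1/59)
= 1770 × 1/2 × 2/3 × 4/5 × 58/59 = 464

φ(1770) = 464


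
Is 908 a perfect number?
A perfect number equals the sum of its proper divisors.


Proper divisors of 908: 1, 2, 4, 227, 454
Sum = 1 + 2 + 4 + 227 + 454 = 688

No, 908 is not perfect (688 ≠ 908)


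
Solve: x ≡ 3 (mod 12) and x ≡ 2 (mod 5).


M = 12*5 = 60
M1 = M/12 = 5, M2 = M/5 = 12
M1^(-1) mod 12 = 5, M2^(-1) mod 5 = 3
x = 3*5*5 + 2*12*3 = 147
147 mod 60 = 27
Check: 27 mod 12 = 3 ✓, 27 mod 5 = 2 ✓

x ≡ 27 (mod 60)


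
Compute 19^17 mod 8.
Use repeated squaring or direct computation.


19^1 mod 8 = 3
19^2 mod 8 = 1
19^3 mod 8 = 3
19^4 mod 8 = 1
19^5 mod 8 = 3
19^6 mod 8 = 1
19^7 mod 8 = 3
19^8 mod 8 = 1
19^9 mod 8 = 3
19^10 mod 8 = 1
19^11 mod 8 = 3
19^12 mod 8 = 1
19^13 mod 8 = 3
19^14 mod 8 = 1
19^15 mod 8 = 3
19^16 mod 8 = 1
19^17 mod 8 = 3


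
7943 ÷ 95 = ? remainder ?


7943 = 95 * 83 + 58
Check: 7885 + 58 = 7943

q = 83, r = 58


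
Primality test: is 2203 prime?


Check divisors up to sqrt(2203) = 46.9361
No divisors found.
2203 is prime.

Yes, 2203 is prime


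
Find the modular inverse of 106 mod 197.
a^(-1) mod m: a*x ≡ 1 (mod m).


Use the extended Euclidean algorithm on (197, 106); each row r = 197*s + 106*t:
r=197, s=1, t=0
r=106, s=0, t=1
q=1: r=91, s=1, t=-1   [197*(1) + 106*(-1) = 91]
q=1: r=15, s=-1, t=2   [197*(-1) + 106*(2) = 15]
q=6: r=1, s=7, t=-13   [197*(7) + 106*(-13) = 1]
q=15: r=0, s=-106, t=197   [197*(-106) + 106*(197) = 0]
GCD = 1 with t = -13, so 106*(-13) ≡ 1 (mod 197)
Inverse = -13 mod 197 = 184
Check: 106 * 184 = 19504 ≡ 1 (mod 197)

106^(-1) ≡ 184 (mod 197)


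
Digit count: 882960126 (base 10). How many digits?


882960126 has 9 digits in base 10
floor(log10(882960126)) + 1 = floor(8.9459) + 1 = 9

9 digits (base 10)


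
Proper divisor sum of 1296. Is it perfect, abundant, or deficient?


Proper divisors: 1, 2, 3, 4, 6, 8, 9, 12, 16, 18, 24, 27, 36, 48, 54, 72, 81, 108, 144, 162, 216, 324, 432, 648
Sum = 1 + 2 + 3 + 4 + 6 + 8 + 9 + 12 + 16 + 18 + 24 + 27 + 36 + 48 + 54 + 72 + 81 + 108 + 144 + 162 + 216 + 324 + 432 + 648 = 2455
2455 > 1296 → abundant

s(1296) = 2455 (abundant)


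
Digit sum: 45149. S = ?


4 + 5 + 1 + 4 + 9 = 23


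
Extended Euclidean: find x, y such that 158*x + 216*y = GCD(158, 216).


Tabular extended Euclidean (each row: r = 158*s + 216*t):
r=158, s=1, t=0
r=216, s=0, t=1
q=0: r=158, s=1, t=0   [158*(1) + 216*(0) = 158]
q=1: r=58, s=-1, t=1   [158*(-1) + 216*(1) = 58]
q=2: r=42, s=3, t=-2   [158*(3) + 216*(-2) = 42]
q=1: r=16, s=-4, t=3   [158*(-4) + 216*(3) = 16]
q=2: r=10, s=11, t=-8   [158*(11) + 216*(-8) = 10]
q=1: r=6, s=-15, t=11   [158*(-15) + 216*(11) = 6]
q=1: r=4, s=26, t=-19   [158*(26) + 216*(-19) = 4]
q=1: r=2, s=-41, t=30   [158*(-41) + 216*(30) = 2]
q=2: r=0, s=108, t=-79   [158*(108) + 216*(-79) = 0]
GCD = 2; from the row with r=2: x=-41, y=30
Check: 158*(-41) + 216*(30) = -6478 + 6480 = 2

GCD = 2, x = -41, y = 30


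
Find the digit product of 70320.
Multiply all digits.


7 × 0 × 3 × 2 × 0 = 0


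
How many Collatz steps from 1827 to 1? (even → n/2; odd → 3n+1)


1827 → 5482 → 2741 → 8224 → 4112 → 2056 → 1028 → 514 → 257 → 772 → 386 → 193 → 580 → 290 → 145 → 436 → 218 → 109 → 328 → 164 → 82 → 41 → 124 → 62 → 31 → 94 → 47 → 142 → 71 → 214 → 107 → 322 → 161 → 484 → 242 → 121 → 364 → 182 → 91 → 274 → 137 → 412 → 206 → 103 → 310 → 155 → 466 → 233 → 700 → 350 → 175 → 526 → 263 → 790 → 395 → 1186 → 593 → 1780 → 890 → 445 → 1336 → 668 → 334 → 167 → 502 → 251 → 754 → 377 → 1132 → 566 → 283 → 850 → 425 → 1276 → 638 → 319 → 958 → 479 → 1438 → 719 → 2158 → 1079 → 3238 → 1619 → 4858 → 2429 → 7288 → 3644 → 1822 → 911 → 2734 → 1367 → 4102 → 2051 → 6154 → 3077 → 9232 → 4616 → 2308 → 1154 → 577 → 1732 → 866 → 433 → 1300 → 650 → 325 → 976 → 488 → 244 → 122 → 61 → 184 → 92 → 46 → 23 → 70 → 35 → 106 → 53 → 160 → 80 → 40 → 20 → 10 → 5 → 16 → 8 → 4 → 2 → 1
Total steps = 130

130 steps


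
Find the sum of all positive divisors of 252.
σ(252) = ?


Divisors of 252: 1, 2, 3, 4, 6, 7, 9, 12, 14, 18, 21, 28, 36, 42, 63, 84, 126, 252
Sum = 1 + 2 + 3 + 4 + 6 + 7 + 9 + 12 + 14 + 18 + 21 + 28 + 36 + 42 + 63 + 84 + 126 + 252 = 728

σ(252) = 728


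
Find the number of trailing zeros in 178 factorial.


floor(178/5) = 35
floor(178/25) = 7
floor(178/125) = 1
Total = 43

43 trailing zeros


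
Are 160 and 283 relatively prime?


Euclidean algorithm:
283 = 1 * 160 + 123
160 = 1 * 123 + 37
123 = 3 * 37 + 12
37 = 3 * 12 + 1
12 = 12 * 1 + 0
GCD(160, 283) = 1

Yes, coprime (GCD = 1)


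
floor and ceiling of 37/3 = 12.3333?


37/3 = 12.3333
floor = 12
ceil = 13

floor = 12, ceil = 13


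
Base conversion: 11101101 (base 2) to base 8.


11101101 (base 2) = 237 (decimal)
237 (decimal) = 355 (base 8)


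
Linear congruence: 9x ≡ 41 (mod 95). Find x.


GCD(9, 95) = 1, unique solution
a^(-1) mod 95 = 74
x = 74 * 41 mod 95 = 89

x ≡ 89 (mod 95)


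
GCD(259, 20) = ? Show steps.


259 = 12 * 20 + 19
20 = 1 * 19 + 1
19 = 19 * 1 + 0
GCD = 1


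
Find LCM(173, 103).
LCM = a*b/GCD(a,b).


GCD(173, 103) = 1
LCM = 173*103/1 = 17819/1 = 17819

LCM = 17819


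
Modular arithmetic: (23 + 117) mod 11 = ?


23 + 117 = 140
140 mod 11 = 8


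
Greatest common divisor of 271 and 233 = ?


271 = 1 * 233 + 38
233 = 6 * 38 + 5
38 = 7 * 5 + 3
5 = 1 * 3 + 2
3 = 1 * 2 + 1
2 = 2 * 1 + 0
GCD = 1


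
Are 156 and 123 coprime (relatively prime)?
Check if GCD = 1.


Euclidean algorithm:
156 = 1 * 123 + 33
123 = 3 * 33 + 24
33 = 1 * 24 + 9
24 = 2 * 9 + 6
9 = 1 * 6 + 3
6 = 2 * 3 + 0
GCD(156, 123) = 3

No, not coprime (GCD = 3)


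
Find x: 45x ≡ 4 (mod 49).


GCD(45, 49) = 1, unique solution
a^(-1) mod 49 = 12
x = 12 * 4 mod 49 = 48

x ≡ 48 (mod 49)


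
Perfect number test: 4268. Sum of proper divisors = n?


Proper divisors of 4268: 1, 2, 4, 11, 22, 44, 97, 194, 388, 1067, 2134
Sum = 1 + 2 + 4 + 11 + 22 + 44 + 97 + 194 + 388 + 1067 + 2134 = 3964

No, 4268 is not perfect (3964 ≠ 4268)


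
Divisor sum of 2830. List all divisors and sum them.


Divisors of 2830: 1, 2, 5, 10, 283, 566, 1415, 2830
Sum = 1 + 2 + 5 + 10 + 283 + 566 + 1415 + 2830 = 5112

σ(2830) = 5112


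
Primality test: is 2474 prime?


2474 / 2 = 1237 (exact division)
2474 is NOT prime.

No, 2474 is not prime


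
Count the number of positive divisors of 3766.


3766 = 2^1 × 7^1 × 269^1
d(3766) = (1+1) × (1+1) × (1+1) = 8

8 divisors


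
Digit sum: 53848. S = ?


5 + 3 + 8 + 4 + 8 = 28


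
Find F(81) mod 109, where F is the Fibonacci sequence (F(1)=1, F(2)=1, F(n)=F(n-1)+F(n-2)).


F(k) mod 109 for k=1..81:
1, 1, 2, 3, 5, 8, 13, 21, 34, 55, 89, 35, 15, 50, 65, 6, 71, 77, 39, 7, 46, 53, 99, 43, 33, 76, 0, 76, 76, 43, 10, 53, 63, 7, 70, 77, 38, 6, 44, 50, 94, 35, 20, 55, 75, 21, 96, 8, 104, 3, 107, 1, 108, 0, 108, 108, 107, 106, 104, 101, 96, 88, 75, 54, 20, 74, 94, 59, 44, 103, 38, 32, 70, 102, 63, 56, 10, 66, 76, 33, 0
F(81) mod 109 = 0


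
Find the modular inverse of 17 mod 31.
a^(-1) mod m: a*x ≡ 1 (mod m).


Use the extended Euclidean algorithm on (31, 17); each row r = 31*s + 17*t:
r=31, s=1, t=0
r=17, s=0, t=1
q=1: r=14, s=1, t=-1   [31*(1) + 17*(-1) = 14]
q=1: r=3, s=-1, t=2   [31*(-1) + 17*(2) = 3]
q=4: r=2, s=5, t=-9   [31*(5) + 17*(-9) = 2]
q=1: r=1, s=-6, t=11   [31*(-6) + 17*(11) = 1]
q=2: r=0, s=17, t=-31   [31*(17) + 17*(-31) = 0]
GCD = 1 with t = 11, so 17*(11) ≡ 1 (mod 31)
Inverse = 11 mod 31 = 11
Check: 17 * 11 = 187 ≡ 1 (mod 31)

17^(-1) ≡ 11 (mod 31)


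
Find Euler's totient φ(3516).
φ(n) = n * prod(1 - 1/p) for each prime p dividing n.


3516 = 2^2 × 3 × 293
Prime factors: 2, 3, 293
φ(3516) = 3516 × (1-1/2) × (1-1/3) × (1-1/293)
= 3516 × 1/2 × 2/3 × 292/293 = 1168

φ(3516) = 1168


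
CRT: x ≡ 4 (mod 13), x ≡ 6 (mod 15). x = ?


M = 13*15 = 195
M1 = M/13 = 15, M2 = M/15 = 13
M1^(-1) mod 13 = 7, M2^(-1) mod 15 = 7
x = 4*15*7 + 6*13*7 = 966
966 mod 195 = 186
Check: 186 mod 13 = 4 ✓, 186 mod 15 = 6 ✓

x ≡ 186 (mod 195)


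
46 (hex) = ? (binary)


46 (base 16) = 70 (decimal)
70 (decimal) = 1000110 (base 2)


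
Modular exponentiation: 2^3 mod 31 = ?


2^1 mod 31 = 2
2^2 mod 31 = 4
2^3 mod 31 = 8


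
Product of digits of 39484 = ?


3 × 9 × 4 × 8 × 4 = 3456


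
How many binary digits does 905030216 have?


905030216 in base 2 = 110101111100011010101001001000
Number of digits = 30

30 digits (base 2)


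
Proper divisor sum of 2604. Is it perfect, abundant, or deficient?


Proper divisors: 1, 2, 3, 4, 6, 7, 12, 14, 21, 28, 31, 42, 62, 84, 93, 124, 186, 217, 372, 434, 651, 868, 1302
Sum = 1 + 2 + 3 + 4 + 6 + 7 + 12 + 14 + 21 + 28 + 31 + 42 + 62 + 84 + 93 + 124 + 186 + 217 + 372 + 434 + 651 + 868 + 1302 = 4564
4564 > 2604 → abundant

s(2604) = 4564 (abundant)


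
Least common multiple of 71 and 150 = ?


GCD(71, 150) = 1
LCM = 71*150/1 = 10650/1 = 10650

LCM = 10650


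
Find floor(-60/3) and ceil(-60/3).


-60/3 = -20.0000
floor = -20
ceil = -20

floor = -20, ceil = -20


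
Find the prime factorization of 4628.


4628 / 2 = 2314
2314 / 2 = 1157
1157 / 13 = 89
89 / 89 = 1
4628 = 2^2 × 13 × 89


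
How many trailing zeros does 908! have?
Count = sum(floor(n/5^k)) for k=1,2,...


floor(908/5) = 181
floor(908/25) = 36
floor(908/125) = 7
floor(908/625) = 1
Total = 225

225 trailing zeros


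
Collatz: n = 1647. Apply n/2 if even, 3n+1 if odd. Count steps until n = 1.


1647 → 4942 → 2471 → 7414 → 3707 → 11122 → 5561 → 16684 → 8342 → 4171 → 12514 → 6257 → 18772 → 9386 → 4693 → 14080 → 7040 → 3520 → 1760 → 880 → 440 → 220 → 110 → 55 → 166 → 83 → 250 → 125 → 376 → 188 → 94 → 47 → 142 → 71 → 214 → 107 → 322 → 161 → 484 → 242 → 121 → 364 → 182 → 91 → 274 → 137 → 412 → 206 → 103 → 310 → 155 → 466 → 233 → 700 → 350 → 175 → 526 → 263 → 790 → 395 → 1186 → 593 → 1780 → 890 → 445 → 1336 → 668 → 334 → 167 → 502 → 251 → 754 → 377 → 1132 → 566 → 283 → 850 → 425 → 1276 → 638 → 319 → 958 → 479 → 1438 → 719 → 2158 → 1079 → 3238 → 1619 → 4858 → 2429 → 7288 → 3644 → 1822 → 911 → 2734 → 1367 → 4102 → 2051 → 6154 → 3077 → 9232 → 4616 → 2308 → 1154 → 577 → 1732 → 866 → 433 → 1300 → 650 → 325 → 976 → 488 → 244 → 122 → 61 → 184 → 92 → 46 → 23 → 70 → 35 → 106 → 53 → 160 → 80 → 40 → 20 → 10 → 5 → 16 → 8 → 4 → 2 → 1
Total steps = 135

135 steps


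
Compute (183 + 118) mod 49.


183 + 118 = 301
301 mod 49 = 7


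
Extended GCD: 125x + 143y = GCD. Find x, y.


Tabular extended Euclidean (each row: r = 125*s + 143*t):
r=125, s=1, t=0
r=143, s=0, t=1
q=0: r=125, s=1, t=0   [125*(1) + 143*(0) = 125]
q=1: r=18, s=-1, t=1   [125*(-1) + 143*(1) = 18]
q=6: r=17, s=7, t=-6   [125*(7) + 143*(-6) = 17]
q=1: r=1, s=-8, t=7   [125*(-8) + 143*(7) = 1]
q=17: r=0, s=143, t=-125   [125*(143) + 143*(-125) = 0]
GCD = 1; from the row with r=1: x=-8, y=7
Check: 125*(-8) + 143*(7) = -1000 + 1001 = 1

GCD = 1, x = -8, y = 7


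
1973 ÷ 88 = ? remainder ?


1973 = 88 * 22 + 37
Check: 1936 + 37 = 1973

q = 22, r = 37


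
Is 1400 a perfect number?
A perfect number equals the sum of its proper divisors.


Proper divisors of 1400: 1, 2, 4, 5, 7, 8, 10, 14, 20, 25, 28, 35, 40, 50, 56, 70, 100, 140, 175, 200, 280, 350, 700
Sum = 1 + 2 + 4 + 5 + 7 + 8 + 10 + 14 + 20 + 25 + 28 + 35 + 40 + 50 + 56 + 70 + 100 + 140 + 175 + 200 + 280 + 350 + 700 = 2320

No, 1400 is not perfect (2320 ≠ 1400)


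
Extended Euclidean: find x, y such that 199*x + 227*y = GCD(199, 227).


Tabular extended Euclidean (each row: r = 199*s + 227*t):
r=199, s=1, t=0
r=227, s=0, t=1
q=0: r=199, s=1, t=0   [199*(1) + 227*(0) = 199]
q=1: r=28, s=-1, t=1   [199*(-1) + 227*(1) = 28]
q=7: r=3, s=8, t=-7   [199*(8) + 227*(-7) = 3]
q=9: r=1, s=-73, t=64   [199*(-73) + 227*(64) = 1]
q=3: r=0, s=227, t=-199   [199*(227) + 227*(-199) = 0]
GCD = 1; from the row with r=1: x=-73, y=64
Check: 199*(-73) + 227*(64) = -14527 + 14528 = 1

GCD = 1, x = -73, y = 64


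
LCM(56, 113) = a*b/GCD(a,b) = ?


GCD(56, 113) = 1
LCM = 56*113/1 = 6328/1 = 6328

LCM = 6328


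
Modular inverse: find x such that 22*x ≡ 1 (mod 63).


Use the extended Euclidean algorithm on (63, 22); each row r = 63*s + 22*t:
r=63, s=1, t=0
r=22, s=0, t=1
q=2: r=19, s=1, t=-2   [63*(1) + 22*(-2) = 19]
q=1: r=3, s=-1, t=3   [63*(-1) + 22*(3) = 3]
q=6: r=1, s=7, t=-20   [63*(7) + 22*(-20) = 1]
q=3: r=0, s=-22, t=63   [63*(-22) + 22*(63) = 0]
GCD = 1 with t = -20, so 22*(-20) ≡ 1 (mod 63)
Inverse = -20 mod 63 = 43
Check: 22 * 43 = 946 ≡ 1 (mod 63)

22^(-1) ≡ 43 (mod 63)


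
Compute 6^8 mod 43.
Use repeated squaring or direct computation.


6^1 mod 43 = 6
6^2 mod 43 = 36
6^3 mod 43 = 1
6^4 mod 43 = 6
6^5 mod 43 = 36
6^6 mod 43 = 1
6^7 mod 43 = 6
6^8 mod 43 = 36


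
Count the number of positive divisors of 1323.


1323 = 3^3 × 7^2
d(1323) = (3+1) × (2+1) = 12

12 divisors


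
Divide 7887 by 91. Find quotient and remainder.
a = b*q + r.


7887 = 91 * 86 + 61
Check: 7826 + 61 = 7887

q = 86, r = 61


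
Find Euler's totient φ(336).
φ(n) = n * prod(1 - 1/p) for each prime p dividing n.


336 = 2^4 × 3 × 7
Prime factors: 2, 3, 7
φ(336) = 336 × (1-1/2) × (1-1/3) × (1-1/7)
= 336 × 1/2 × 2/3 × 6/7 = 96

φ(336) = 96


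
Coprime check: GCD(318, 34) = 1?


Euclidean algorithm:
318 = 9 * 34 + 12
34 = 2 * 12 + 10
12 = 1 * 10 + 2
10 = 5 * 2 + 0
GCD(318, 34) = 2

No, not coprime (GCD = 2)


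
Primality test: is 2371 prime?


Check divisors up to sqrt(2371) = 48.6929
No divisors found.
2371 is prime.

Yes, 2371 is prime


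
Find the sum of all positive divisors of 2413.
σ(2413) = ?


Divisors of 2413: 1, 19, 127, 2413
Sum = 1 + 19 + 127 + 2413 = 2560

σ(2413) = 2560


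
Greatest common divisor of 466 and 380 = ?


466 = 1 * 380 + 86
380 = 4 * 86 + 36
86 = 2 * 36 + 14
36 = 2 * 14 + 8
14 = 1 * 8 + 6
8 = 1 * 6 + 2
6 = 3 * 2 + 0
GCD = 2


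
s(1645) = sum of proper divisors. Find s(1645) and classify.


Proper divisors: 1, 5, 7, 35, 47, 235, 329
Sum = 1 + 5 + 7 + 35 + 47 + 235 + 329 = 659
659 < 1645 → deficient

s(1645) = 659 (deficient)


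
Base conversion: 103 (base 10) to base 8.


103 (base 10) = 103 (decimal)
103 (decimal) = 147 (base 8)


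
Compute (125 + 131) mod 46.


125 + 131 = 256
256 mod 46 = 26


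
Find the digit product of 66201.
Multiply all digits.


6 × 6 × 2 × 0 × 1 = 0


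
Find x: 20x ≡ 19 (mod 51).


GCD(20, 51) = 1, unique solution
a^(-1) mod 51 = 23
x = 23 * 19 mod 51 = 29

x ≡ 29 (mod 51)


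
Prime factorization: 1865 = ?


1865 / 5 = 373
373 / 373 = 1
1865 = 5 × 373


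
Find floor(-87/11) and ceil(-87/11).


-87/11 = -7.9091
floor = -8
ceil = -7

floor = -8, ceil = -7


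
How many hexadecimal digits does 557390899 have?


557390899 in base 16 = 21391C33
Number of digits = 8

8 digits (base 16)


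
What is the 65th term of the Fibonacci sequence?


Sequence: 1, 1, 2, 3, 5, 8, 13, 21, 34, 55, 89, 144, 233, 377, 610, 987, 1597, 2584, 4181, 6765, 10946, 17711, 28657, 46368, 75025, 121393, 196418, 317811, 514229, 832040, 1346269, 2178309, 3524578, 5702887, 9227465, 14930352, 24157817, 39088169, 63245986, 102334155, 165580141, 267914296, 433494437, 701408733, 1134903170, 1836311903, 2971215073, 4807526976, 7778742049, 12586269025, 20365011074, 32951280099, 53316291173, 86267571272, 139583862445, 225851433717, 365435296162, 591286729879, 956722026041, 1548008755920, 2504730781961, 4052739537881, 6557470319842, 10610209857723, 17167680177565
F(65) = 17167680177565


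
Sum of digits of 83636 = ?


8 + 3 + 6 + 3 + 6 = 26


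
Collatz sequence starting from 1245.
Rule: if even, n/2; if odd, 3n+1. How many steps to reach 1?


1245 → 3736 → 1868 → 934 → 467 → 1402 → 701 → 2104 → 1052 → 526 → 263 → 790 → 395 → 1186 → 593 → 1780 → 890 → 445 → 1336 → 668 → 334 → 167 → 502 → 251 → 754 → 377 → 1132 → 566 → 283 → 850 → 425 → 1276 → 638 → 319 → 958 → 479 → 1438 → 719 → 2158 → 1079 → 3238 → 1619 → 4858 → 2429 → 7288 → 3644 → 1822 → 911 → 2734 → 1367 → 4102 → 2051 → 6154 → 3077 → 9232 → 4616 → 2308 → 1154 → 577 → 1732 → 866 → 433 → 1300 → 650 → 325 → 976 → 488 → 244 → 122 → 61 → 184 → 92 → 46 → 23 → 70 → 35 → 106 → 53 → 160 → 80 → 40 → 20 → 10 → 5 → 16 → 8 → 4 → 2 → 1
Total steps = 88

88 steps


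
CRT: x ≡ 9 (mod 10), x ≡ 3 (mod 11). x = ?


M = 10*11 = 110
M1 = M/10 = 11, M2 = M/11 = 10
M1^(-1) mod 10 = 1, M2^(-1) mod 11 = 10
x = 9*11*1 + 3*10*10 = 399
399 mod 110 = 69
Check: 69 mod 10 = 9 ✓, 69 mod 11 = 3 ✓

x ≡ 69 (mod 110)


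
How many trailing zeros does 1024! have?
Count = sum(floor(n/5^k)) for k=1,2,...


floor(1024/5) = 204
floor(1024/25) = 40
floor(1024/125) = 8
floor(1024/625) = 1
Total = 253

253 trailing zeros


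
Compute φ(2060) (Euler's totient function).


2060 = 2^2 × 5 × 103
Prime factors: 2, 5, 103
φ(2060) = 2060 × (1-1/2) × (1-1/5) × (1-1/103)
= 2060 × 1/2 × 4/5 × 102/103 = 816

φ(2060) = 816


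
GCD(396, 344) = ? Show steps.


396 = 1 * 344 + 52
344 = 6 * 52 + 32
52 = 1 * 32 + 20
32 = 1 * 20 + 12
20 = 1 * 12 + 8
12 = 1 * 8 + 4
8 = 2 * 4 + 0
GCD = 4


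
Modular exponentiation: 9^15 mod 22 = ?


9^1 mod 22 = 9
9^2 mod 22 = 15
9^3 mod 22 = 3
9^4 mod 22 = 5
9^5 mod 22 = 1
9^6 mod 22 = 9
9^7 mod 22 = 15
9^8 mod 22 = 3
9^9 mod 22 = 5
9^10 mod 22 = 1
9^11 mod 22 = 9
9^12 mod 22 = 15
9^13 mod 22 = 3
9^14 mod 22 = 5
9^15 mod 22 = 1


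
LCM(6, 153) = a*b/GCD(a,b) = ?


GCD(6, 153) = 3
LCM = 6*153/3 = 918/3 = 306

LCM = 306


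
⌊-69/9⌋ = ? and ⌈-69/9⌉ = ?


-69/9 = -7.6667
floor = -8
ceil = -7

floor = -8, ceil = -7


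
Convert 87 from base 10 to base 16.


87 (base 10) = 87 (decimal)
87 (decimal) = 57 (base 16)


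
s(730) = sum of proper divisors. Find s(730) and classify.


Proper divisors: 1, 2, 5, 10, 73, 146, 365
Sum = 1 + 2 + 5 + 10 + 73 + 146 + 365 = 602
602 < 730 → deficient

s(730) = 602 (deficient)


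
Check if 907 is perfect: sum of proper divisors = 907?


Proper divisors of 907: 1
Sum = 1 = 1

No, 907 is not perfect (1 ≠ 907)


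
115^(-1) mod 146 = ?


Use the extended Euclidean algorithm on (146, 115); each row r = 146*s + 115*t:
r=146, s=1, t=0
r=115, s=0, t=1
q=1: r=31, s=1, t=-1   [146*(1) + 115*(-1) = 31]
q=3: r=22, s=-3, t=4   [146*(-3) + 115*(4) = 22]
q=1: r=9, s=4, t=-5   [146*(4) + 115*(-5) = 9]
q=2: r=4, s=-11, t=14   [146*(-11) + 115*(14) = 4]
q=2: r=1, s=26, t=-33   [146*(26) + 115*(-33) = 1]
q=4: r=0, s=-115, t=146   [146*(-115) + 115*(146) = 0]
GCD = 1 with t = -33, so 115*(-33) ≡ 1 (mod 146)
Inverse = -33 mod 146 = 113
Check: 115 * 113 = 12995 ≡ 1 (mod 146)

115^(-1) ≡ 113 (mod 146)


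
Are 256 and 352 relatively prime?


Euclidean algorithm:
352 = 1 * 256 + 96
256 = 2 * 96 + 64
96 = 1 * 64 + 32
64 = 2 * 32 + 0
GCD(256, 352) = 32

No, not coprime (GCD = 32)


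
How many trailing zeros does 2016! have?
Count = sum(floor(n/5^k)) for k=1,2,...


floor(2016/5) = 403
floor(2016/25) = 80
floor(2016/125) = 16
floor(2016/625) = 3
Total = 502

502 trailing zeros


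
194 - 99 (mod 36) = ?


194 - 99 = 95
95 mod 36 = 23


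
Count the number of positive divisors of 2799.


2799 = 3^2 × 311^1
d(2799) = (2+1) × (1+1) = 6

6 divisors


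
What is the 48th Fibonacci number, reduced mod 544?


F(k) mod 544 for k=1..48:
1, 1, 2, 3, 5, 8, 13, 21, 34, 55, 89, 144, 233, 377, 66, 443, 509, 408, 373, 237, 66, 303, 369, 128, 497, 81, 34, 115, 149, 264, 413, 133, 2, 135, 137, 272, 409, 137, 2, 139, 141, 280, 421, 157, 34, 191, 225, 416
F(48) mod 544 = 416


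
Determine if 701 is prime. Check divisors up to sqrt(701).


Check divisors up to sqrt(701) = 26.4764
No divisors found.
701 is prime.

Yes, 701 is prime
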